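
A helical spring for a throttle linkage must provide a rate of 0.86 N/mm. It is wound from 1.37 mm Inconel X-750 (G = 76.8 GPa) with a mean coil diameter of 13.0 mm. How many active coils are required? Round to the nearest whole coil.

18

N_a = Gd⁴/(8D³k) = (76.8×10³ × 1.37⁴)/(8 × 13.0³ × 0.86)
    = 270547 / 15115.4 = 17.9 → 18 coils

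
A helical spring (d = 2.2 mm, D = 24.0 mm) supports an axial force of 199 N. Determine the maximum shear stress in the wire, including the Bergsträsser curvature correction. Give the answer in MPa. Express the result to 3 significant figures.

1280 MPa

Spring index C = D/d = 24.0/2.2 = 10.9091
K_B = (4C+2)/(4C−3) = 45.636/40.636 = 1.1230
τ₀ = 8FD/(πd³) = 8·199·24.0/(π·2.2³) = 38208/33.452 = 1142.2 MPa
τ_max = K·τ₀ = 1.1230 × 1142.2 = 1282.7 MPa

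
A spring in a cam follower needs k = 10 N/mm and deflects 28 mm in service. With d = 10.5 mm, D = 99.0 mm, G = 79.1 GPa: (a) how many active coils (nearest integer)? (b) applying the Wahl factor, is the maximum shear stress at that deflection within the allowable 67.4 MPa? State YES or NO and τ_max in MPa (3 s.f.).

N_a = Gd⁴/(8D³k) = (79.1×10³)(10.5⁴)/(8·99.0³·10) = 12.39 → N_a = 12
Actual rate k = Gd⁴/(8D³·12) = 10.322 N/mm
Working load F = kδ = 10.322·28 = 289.01 N
C = 99.0/10.5 = 9.4286; K_W = (4C−1)/(4C−4)+0.615/C = 1.1542
τ_max = K_W·8FD/(πd³) = 1.1542·62.939 = 72.645 MPa
τ_max > 67.4 MPa → exceeds allowable

(a) 12 coils; (b) NO, τ_max = 72.6 MPa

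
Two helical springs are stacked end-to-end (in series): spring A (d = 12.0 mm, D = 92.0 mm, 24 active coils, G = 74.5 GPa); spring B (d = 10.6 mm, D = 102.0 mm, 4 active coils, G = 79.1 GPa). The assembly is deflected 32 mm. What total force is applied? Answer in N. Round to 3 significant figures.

k_A = Gd⁴/(8D³N_a) = (74.5×10³)(12.0⁴)/(8·92.0³·24) = 10.333 N/mm
k_B = Gd⁴/(8D³N_a) = (79.1×10³)(10.6⁴)/(8·102.0³·4) = 29.407 N/mm
Series: 1/k_eq = 1/10.333 + 1/29.407 = 0.13079; k_eq = 7.6461 N/mm
F = k_eq·δ = 7.6461·32 = 244.68 N

245 N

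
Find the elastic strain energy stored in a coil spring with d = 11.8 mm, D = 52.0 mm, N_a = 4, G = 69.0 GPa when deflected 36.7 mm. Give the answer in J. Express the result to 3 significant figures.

k = Gd⁴/(8D³N_a) = (69.0×10³)(11.8⁴)/(8·52.0³·4) = 297.32 N/mm
U = ½kδ² = 0.5 × 297.32 × 36.7² = 2.0023e+05 N·mm = 200.23 J

200 J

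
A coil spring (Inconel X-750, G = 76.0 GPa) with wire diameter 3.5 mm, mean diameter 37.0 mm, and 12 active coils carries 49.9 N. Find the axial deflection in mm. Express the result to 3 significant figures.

k = Gd⁴/(8D³N_a) = (76.0×10³)(3.5⁴)/(8·37.0³·12) = 2.3454 N/mm
δ = F/k = 49.9 / 2.3454 = 21.276 mm

21.3 mm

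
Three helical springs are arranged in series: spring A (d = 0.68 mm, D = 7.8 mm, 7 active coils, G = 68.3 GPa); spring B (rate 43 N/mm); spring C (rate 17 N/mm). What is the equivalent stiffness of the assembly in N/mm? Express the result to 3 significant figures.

0.526 N/mm

k_A = Gd⁴/(8D³N_a) = (68.3×10³)(0.68⁴)/(8·7.8³·7) = 0.54952 N/mm
Series: 1/k_eq = 1/0.54952 + 1/43 + 1/17 = 1.9018; k_eq = 0.52581 N/mm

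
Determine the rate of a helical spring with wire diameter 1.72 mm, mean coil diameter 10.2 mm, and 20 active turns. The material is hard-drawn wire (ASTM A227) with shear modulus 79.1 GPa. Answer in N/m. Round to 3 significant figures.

k = Gd⁴/(8D³N_a) = (79.1×10³ × 1.72⁴) / (8 × 10.2³ × 20)
  = 692294 / 169793 = 4.0773 N/mm = 4077.3 N/m

4080 N/m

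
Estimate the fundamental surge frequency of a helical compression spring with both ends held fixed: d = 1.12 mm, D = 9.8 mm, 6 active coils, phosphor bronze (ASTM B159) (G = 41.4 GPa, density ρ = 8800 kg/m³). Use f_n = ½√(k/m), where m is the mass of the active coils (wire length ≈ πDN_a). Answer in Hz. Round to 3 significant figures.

474 Hz

k = Gd⁴/(8D³N_a) = (41.4×10³)(1.12⁴)/(8·9.8³·6) = 1.442 N/mm = 1442 N/m
Wire length L = πDN_a = π·9.8·6 = 184.73 mm
m = ρ·(πd²/4)·L = 8800 × 0.9852×10⁻⁶ m² × 0.18473 m = 0.0016015 kg
f_n = ½√(k/m) = 0.5·√(1442/0.0016015) = 0.5·√(9.0036e+05) = 474.44 Hz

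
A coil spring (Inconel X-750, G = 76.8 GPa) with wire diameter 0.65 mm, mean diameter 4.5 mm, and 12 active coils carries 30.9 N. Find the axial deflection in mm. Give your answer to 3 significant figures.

19.7 mm

k = Gd⁴/(8D³N_a) = (76.8×10³)(0.65⁴)/(8·4.5³·12) = 1.5671 N/mm
δ = F/k = 30.9 / 1.5671 = 19.718 mm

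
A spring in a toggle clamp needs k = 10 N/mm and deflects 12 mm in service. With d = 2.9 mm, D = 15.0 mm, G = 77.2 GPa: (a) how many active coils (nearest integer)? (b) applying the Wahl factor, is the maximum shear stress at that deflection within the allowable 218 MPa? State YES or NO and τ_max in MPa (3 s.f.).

N_a = Gd⁴/(8D³k) = (77.2×10³)(2.9⁴)/(8·15.0³·10) = 20.22 → N_a = 20
Actual rate k = Gd⁴/(8D³·20) = 10.111 N/mm
Working load F = kδ = 10.111·12 = 121.34 N
C = 15.0/2.9 = 5.1724; K_W = (4C−1)/(4C−4)+0.615/C = 1.2987
τ_max = K_W·8FD/(πd³) = 1.2987·190.04 = 246.79 MPa
τ_max > 218 MPa → exceeds allowable

(a) 20 coils; (b) NO, τ_max = 247 MPa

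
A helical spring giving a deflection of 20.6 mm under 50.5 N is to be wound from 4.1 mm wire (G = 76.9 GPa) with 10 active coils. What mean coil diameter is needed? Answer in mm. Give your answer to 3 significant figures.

Required rate k = F/δ = 50.5/20.6 = 2.4515 N/mm
D = (Gd⁴/(8N_a·k))^(1/3) = (76.9×10³·4.1⁴/(8·10·2.4515))^(1/3)
  = (110802)^(1/3) = 48.0304 mm

48.0 mm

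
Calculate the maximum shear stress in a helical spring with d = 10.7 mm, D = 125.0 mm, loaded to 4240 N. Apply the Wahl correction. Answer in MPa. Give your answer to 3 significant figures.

Spring index C = D/d = 125.0/10.7 = 11.6822
K_W = (4C−1)/(4C−4) + 0.615/C = 45.729/42.729 + 0.0526 = 1.1229
τ₀ = 8FD/(πd³) = 8·4240·125.0/(π·10.7³) = 4.24e+06/3848.6 = 1101.7 MPa
τ_max = K·τ₀ = 1.1229 × 1101.7 = 1237.1 MPa

1240 MPa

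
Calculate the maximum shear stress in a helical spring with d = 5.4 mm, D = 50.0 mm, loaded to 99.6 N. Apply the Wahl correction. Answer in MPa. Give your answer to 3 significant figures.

93.2 MPa

Spring index C = D/d = 50.0/5.4 = 9.2593
K_W = (4C−1)/(4C−4) + 0.615/C = 36.037/33.037 + 0.0664 = 1.1572
τ₀ = 8FD/(πd³) = 8·99.6·50.0/(π·5.4³) = 39840/494.69 = 80.536 MPa
τ_max = K·τ₀ = 1.1572 × 80.536 = 93.198 MPa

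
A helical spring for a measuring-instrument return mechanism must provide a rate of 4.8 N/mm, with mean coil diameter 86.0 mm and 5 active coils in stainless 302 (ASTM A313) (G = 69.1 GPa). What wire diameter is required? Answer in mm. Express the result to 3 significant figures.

6.48 mm

d = (8D³N_a·k / G)^(1/4) = (8·86.0³·5·4.8 / (69.1×10³))^0.25
  = (1767.3)^0.25 = 6.4838 mm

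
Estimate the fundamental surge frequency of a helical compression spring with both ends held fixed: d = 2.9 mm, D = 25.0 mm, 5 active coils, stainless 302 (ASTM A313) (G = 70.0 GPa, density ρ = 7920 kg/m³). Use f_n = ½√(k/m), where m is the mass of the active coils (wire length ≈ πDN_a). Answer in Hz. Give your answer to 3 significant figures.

310 Hz

k = Gd⁴/(8D³N_a) = (70.0×10³)(2.9⁴)/(8·25.0³·5) = 7.9215 N/mm = 7921.5 N/m
Wire length L = πDN_a = π·25.0·5 = 392.7 mm
m = ρ·(πd²/4)·L = 7920 × 6.6052×10⁻⁶ m² × 0.3927 m = 0.020543 kg
f_n = ½√(k/m) = 0.5·√(7921.5/0.020543) = 0.5·√(3.856e+05) = 310.48 Hz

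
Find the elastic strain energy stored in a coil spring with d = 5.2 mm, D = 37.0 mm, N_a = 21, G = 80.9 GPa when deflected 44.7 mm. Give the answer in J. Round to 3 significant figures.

6.94 J

k = Gd⁴/(8D³N_a) = (80.9×10³)(5.2⁴)/(8·37.0³·21) = 6.951 N/mm
U = ½kδ² = 0.5 × 6.951 × 44.7² = 6944.4 N·mm = 6.9444 J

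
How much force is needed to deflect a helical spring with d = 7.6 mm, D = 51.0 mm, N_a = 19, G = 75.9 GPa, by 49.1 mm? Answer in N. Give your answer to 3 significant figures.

k = Gd⁴/(8D³N_a) = (75.9×10³)(7.6⁴)/(8·51.0³·19) = 12.559 N/mm
F = k·δ = 12.559 × 49.1 = 616.63 N

617 N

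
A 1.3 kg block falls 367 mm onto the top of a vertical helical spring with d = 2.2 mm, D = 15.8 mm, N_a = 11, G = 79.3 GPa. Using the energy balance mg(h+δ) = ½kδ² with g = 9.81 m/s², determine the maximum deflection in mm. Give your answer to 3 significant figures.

k = Gd⁴/(8D³N_a) = (79.3×10³)(2.2⁴)/(8·15.8³·11) = 5.3519 N/mm
W = mg = 1.3 × 9.81 = 12.753 N
½kδ² − Wδ − Wh = 0 → δ = (W + √(W² + 2kWh))/k
δ = (12.753 + √(162.64 + 50097.8))/5.3519 = (12.753 + 224.19)/5.3519 = 44.272 mm

44.3 mm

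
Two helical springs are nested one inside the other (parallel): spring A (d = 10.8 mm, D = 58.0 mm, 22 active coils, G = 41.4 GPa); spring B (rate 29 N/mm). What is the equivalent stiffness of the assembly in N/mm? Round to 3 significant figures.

k_A = Gd⁴/(8D³N_a) = (41.4×10³)(10.8⁴)/(8·58.0³·22) = 16.402 N/mm
Parallel: k_eq = 16.402 + 29 = 45.402 N/mm

45.4 N/mm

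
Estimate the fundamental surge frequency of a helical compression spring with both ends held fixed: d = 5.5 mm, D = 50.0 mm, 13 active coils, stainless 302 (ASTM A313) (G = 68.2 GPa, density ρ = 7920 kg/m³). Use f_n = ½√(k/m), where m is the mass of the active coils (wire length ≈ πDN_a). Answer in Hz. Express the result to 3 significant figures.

k = Gd⁴/(8D³N_a) = (68.2×10³)(5.5⁴)/(8·50.0³·13) = 4.8006 N/mm = 4800.6 N/m
Wire length L = πDN_a = π·50.0·13 = 2042 mm
m = ρ·(πd²/4)·L = 7920 × 23.758×10⁻⁶ m² × 2.042 m = 0.38424 kg
f_n = ½√(k/m) = 0.5·√(4800.6/0.38424) = 0.5·√(12494) = 55.887 Hz

55.9 Hz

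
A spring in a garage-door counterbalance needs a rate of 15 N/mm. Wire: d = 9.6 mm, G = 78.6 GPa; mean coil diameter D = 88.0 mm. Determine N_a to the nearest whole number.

N_a = Gd⁴/(8D³k) = (78.6×10³ × 9.6⁴)/(8 × 88.0³ × 15)
    = 6.67586e+08 / 8.17766e+07 = 8.164 → 8 coils

8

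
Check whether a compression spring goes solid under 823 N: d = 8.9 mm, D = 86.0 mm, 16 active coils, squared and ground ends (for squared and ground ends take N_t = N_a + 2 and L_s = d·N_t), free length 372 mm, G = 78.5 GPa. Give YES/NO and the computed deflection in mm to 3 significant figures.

k = Gd⁴/(8D³N_a) = (78.5×10³)(8.9⁴)/(8·86.0³·16) = 6.0496 N/mm
N_t = 18; L_s = 8.9·18 = 160.2 mm; δ_solid = L₀ − L_s = 372 − 160.2 = 211.8 mm
δ = F/k = 823/6.0496 = 136.04 mm
δ < δ_solid → spring does not go solid

NO, δ = 136 mm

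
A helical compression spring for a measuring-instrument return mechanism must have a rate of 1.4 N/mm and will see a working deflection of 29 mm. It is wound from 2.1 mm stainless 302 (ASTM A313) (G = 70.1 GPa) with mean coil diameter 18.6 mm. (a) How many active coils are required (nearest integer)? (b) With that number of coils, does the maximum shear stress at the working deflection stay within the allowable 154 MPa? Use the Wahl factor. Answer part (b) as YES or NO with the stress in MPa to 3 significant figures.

(a) 19 coils; (b) NO, τ_max = 241 MPa

N_a = Gd⁴/(8D³k) = (70.1×10³)(2.1⁴)/(8·18.6³·1.4) = 18.92 → N_a = 19
Actual rate k = Gd⁴/(8D³·19) = 1.3938 N/mm
Working load F = kδ = 1.3938·29 = 40.421 N
C = 18.6/2.1 = 8.8571; K_W = (4C−1)/(4C−4)+0.615/C = 1.1649
τ_max = K_W·8FD/(πd³) = 1.1649·206.73 = 240.82 MPa
τ_max > 154 MPa → exceeds allowable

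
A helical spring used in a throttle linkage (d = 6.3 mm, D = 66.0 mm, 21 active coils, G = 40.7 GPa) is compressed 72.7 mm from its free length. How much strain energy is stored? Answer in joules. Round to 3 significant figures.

k = Gd⁴/(8D³N_a) = (40.7×10³)(6.3⁴)/(8·66.0³·21) = 1.3274 N/mm
U = ½kδ² = 0.5 × 1.3274 × 72.7² = 3508 N·mm = 3.508 J

3.51 J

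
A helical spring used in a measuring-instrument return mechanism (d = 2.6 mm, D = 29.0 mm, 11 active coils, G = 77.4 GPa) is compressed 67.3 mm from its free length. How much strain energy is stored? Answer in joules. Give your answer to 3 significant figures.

k = Gd⁴/(8D³N_a) = (77.4×10³)(2.6⁴)/(8·29.0³·11) = 1.648 N/mm
U = ½kδ² = 0.5 × 1.648 × 67.3² = 3732.1 N·mm = 3.7321 J

3.73 J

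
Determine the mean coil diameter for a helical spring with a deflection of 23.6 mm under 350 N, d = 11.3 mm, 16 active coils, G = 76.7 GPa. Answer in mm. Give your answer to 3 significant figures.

Required rate k = F/δ = 350/23.6 = 14.831 N/mm
D = (Gd⁴/(8N_a·k))^(1/3) = (76.7×10³·11.3⁴/(8·16·14.831))^(1/3)
  = (658784)^(1/3) = 87.0124 mm

87.0 mm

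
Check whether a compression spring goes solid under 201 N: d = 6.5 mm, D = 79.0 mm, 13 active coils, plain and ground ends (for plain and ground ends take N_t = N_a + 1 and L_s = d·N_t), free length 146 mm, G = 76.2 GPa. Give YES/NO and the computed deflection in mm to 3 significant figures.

YES, δ = 75.8 mm

k = Gd⁴/(8D³N_a) = (76.2×10³)(6.5⁴)/(8·79.0³·13) = 2.6527 N/mm
N_t = 14; L_s = 6.5·14 = 91 mm; δ_solid = L₀ − L_s = 146 − 91 = 55 mm
δ = F/k = 201/2.6527 = 75.771 mm
δ ≥ δ_solid → spring goes solid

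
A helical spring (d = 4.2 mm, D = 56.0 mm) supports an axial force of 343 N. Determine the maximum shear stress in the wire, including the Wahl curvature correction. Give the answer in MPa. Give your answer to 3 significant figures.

Spring index C = D/d = 56.0/4.2 = 13.3333
K_W = (4C−1)/(4C−4) + 0.615/C = 52.333/49.333 + 0.0461 = 1.1069
τ₀ = 8FD/(πd³) = 8·343·56.0/(π·4.2³) = 153664/232.75 = 660.2 MPa
τ_max = K·τ₀ = 1.1069 × 660.2 = 730.8 MPa

731 MPa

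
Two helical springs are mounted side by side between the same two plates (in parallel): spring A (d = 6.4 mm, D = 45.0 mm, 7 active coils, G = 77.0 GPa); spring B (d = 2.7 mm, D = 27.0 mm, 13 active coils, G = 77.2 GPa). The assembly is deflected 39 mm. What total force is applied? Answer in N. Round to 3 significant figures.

k_A = Gd⁴/(8D³N_a) = (77.0×10³)(6.4⁴)/(8·45.0³·7) = 25.315 N/mm
k_B = Gd⁴/(8D³N_a) = (77.2×10³)(2.7⁴)/(8·27.0³·13) = 2.0042 N/mm
Parallel: k_eq = 25.315 + 2.0042 = 27.32 N/mm
F = k_eq·δ = 27.32·39 = 1065.5 N

1070 N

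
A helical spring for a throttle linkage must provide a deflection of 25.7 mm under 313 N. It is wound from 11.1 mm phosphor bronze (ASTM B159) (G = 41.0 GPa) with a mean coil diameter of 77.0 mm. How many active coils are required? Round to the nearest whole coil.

Required rate k = F/δ = 313/25.7 = 12.179 N/mm
N_a = Gd⁴/(8D³k) = (41.0×10³ × 11.1⁴)/(8 × 77.0³ × 12.179)
    = 6.22409e+08 / 4.44809e+07 = 13.99 → 14 coils

14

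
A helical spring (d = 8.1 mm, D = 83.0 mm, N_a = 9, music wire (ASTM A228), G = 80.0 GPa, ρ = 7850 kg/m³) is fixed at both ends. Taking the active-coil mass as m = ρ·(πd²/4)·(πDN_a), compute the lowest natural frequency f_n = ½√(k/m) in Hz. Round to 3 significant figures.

k = Gd⁴/(8D³N_a) = (80.0×10³)(8.1⁴)/(8·83.0³·9) = 8.3649 N/mm = 8364.9 N/m
Wire length L = πDN_a = π·83.0·9 = 2346.8 mm
m = ρ·(πd²/4)·L = 7850 × 51.53×10⁻⁶ m² × 2.3468 m = 0.94929 kg
f_n = ½√(k/m) = 0.5·√(8364.9/0.94929) = 0.5·√(8811.8) = 46.936 Hz

46.9 Hz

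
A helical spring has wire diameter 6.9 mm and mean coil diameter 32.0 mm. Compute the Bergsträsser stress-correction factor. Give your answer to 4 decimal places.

C = D/d = 32.0/6.9 = 4.6377
K_B = (4C+2)/(4C−3) = 20.551/15.551 = 1.3215

1.3215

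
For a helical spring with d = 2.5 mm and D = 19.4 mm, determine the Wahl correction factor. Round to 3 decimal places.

C = D/d = 19.4/2.5 = 7.7600
K_W = (4C−1)/(4C−4) + 0.615/C = 30.040/27.040 + 0.0793 = 1.1902

1.190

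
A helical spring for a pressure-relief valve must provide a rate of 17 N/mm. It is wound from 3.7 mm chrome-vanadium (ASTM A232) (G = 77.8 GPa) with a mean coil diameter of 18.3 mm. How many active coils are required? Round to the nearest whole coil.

17

N_a = Gd⁴/(8D³k) = (77.8×10³ × 3.7⁴)/(8 × 18.3³ × 17)
    = 1.4581e+07 / 833474 = 17.49 → 17 coils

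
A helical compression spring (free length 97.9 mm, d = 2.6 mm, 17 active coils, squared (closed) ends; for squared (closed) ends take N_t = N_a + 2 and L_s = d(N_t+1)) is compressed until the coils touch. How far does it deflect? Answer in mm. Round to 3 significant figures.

45.9 mm

N_t = 19; L_s = 2.6·20 = 52 mm
δ_solid = L₀ − L_s = 97.9 − 52 = 45.9 mm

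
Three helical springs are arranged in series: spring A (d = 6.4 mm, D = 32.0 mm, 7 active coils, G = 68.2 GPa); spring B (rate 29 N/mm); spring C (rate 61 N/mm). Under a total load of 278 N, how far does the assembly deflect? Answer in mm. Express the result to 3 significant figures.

18.6 mm

k_A = Gd⁴/(8D³N_a) = (68.2×10³)(6.4⁴)/(8·32.0³·7) = 62.354 N/mm
Series: 1/k_eq = 1/62.354 + 1/29 + 1/61 = 0.066914; k_eq = 14.945 N/mm
δ = F/k_eq = 278/14.945 = 18.602 mm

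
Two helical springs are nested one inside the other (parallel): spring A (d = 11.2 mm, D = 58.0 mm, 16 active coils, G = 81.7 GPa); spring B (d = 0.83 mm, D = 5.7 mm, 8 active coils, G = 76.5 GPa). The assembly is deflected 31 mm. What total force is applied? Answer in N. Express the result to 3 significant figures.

1690 N

k_A = Gd⁴/(8D³N_a) = (81.7×10³)(11.2⁴)/(8·58.0³·16) = 51.475 N/mm
k_B = Gd⁴/(8D³N_a) = (76.5×10³)(0.83⁴)/(8·5.7³·8) = 3.0632 N/mm
Parallel: k_eq = 51.475 + 3.0632 = 54.539 N/mm
F = k_eq·δ = 54.539·31 = 1690.7 N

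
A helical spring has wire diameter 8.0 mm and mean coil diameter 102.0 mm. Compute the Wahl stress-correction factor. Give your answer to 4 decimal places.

1.1121

C = D/d = 102.0/8.0 = 12.7500
K_W = (4C−1)/(4C−4) + 0.615/C = 50.000/47.000 + 0.0482 = 1.1121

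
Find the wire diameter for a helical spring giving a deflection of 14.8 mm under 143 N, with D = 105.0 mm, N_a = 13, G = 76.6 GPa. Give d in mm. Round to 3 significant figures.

11.1 mm

Required rate k = F/δ = 143/14.8 = 9.6622 N/mm
d = (8D³N_a·k / G)^(1/4) = (8·105.0³·13·9.6622 / (76.6×10³))^0.25
  = (15186)^0.25 = 11.1010 mm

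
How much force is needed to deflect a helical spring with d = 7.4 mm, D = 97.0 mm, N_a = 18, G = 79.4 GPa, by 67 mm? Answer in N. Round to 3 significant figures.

121 N

k = Gd⁴/(8D³N_a) = (79.4×10³)(7.4⁴)/(8·97.0³·18) = 1.8116 N/mm
F = k·δ = 1.8116 × 67 = 121.38 N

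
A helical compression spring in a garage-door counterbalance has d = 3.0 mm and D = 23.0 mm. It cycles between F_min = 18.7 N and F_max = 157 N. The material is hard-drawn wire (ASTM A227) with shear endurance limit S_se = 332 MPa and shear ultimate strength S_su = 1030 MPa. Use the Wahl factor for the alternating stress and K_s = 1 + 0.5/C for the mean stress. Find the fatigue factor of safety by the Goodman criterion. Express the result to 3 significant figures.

1.36

C = D/d = 23.0/3.0 = 7.6667; K_W = (4C−1)/(4C−4)+0.615/C = 1.1927; K_s = 1+0.5/C = 1.0652
F_a = (F_max−F_min)/2 = 69.15 N; F_m = (F_max+F_min)/2 = 87.85 N
τ_a = K_W·8F_aD/(πd³) = 1.1927 × 150 = 178.91 MPa
τ_m = K_s·8F_mD/(πd³) = 1.0652 × 190.57 = 202.99 MPa
Goodman: 1/n_f = τ_a/S_se + τ_m/S_su = 178.91/332 + 202.99/1030 = 0.53888 + 0.19708 = 0.73597
n_f = 1/0.73597 = 1.359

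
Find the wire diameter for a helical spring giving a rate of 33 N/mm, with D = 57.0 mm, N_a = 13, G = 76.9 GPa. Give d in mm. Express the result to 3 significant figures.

d = (8D³N_a·k / G)^(1/4) = (8·57.0³·13·33 / (76.9×10³))^0.25
  = (8265.1)^0.25 = 9.5348 mm

9.53 mm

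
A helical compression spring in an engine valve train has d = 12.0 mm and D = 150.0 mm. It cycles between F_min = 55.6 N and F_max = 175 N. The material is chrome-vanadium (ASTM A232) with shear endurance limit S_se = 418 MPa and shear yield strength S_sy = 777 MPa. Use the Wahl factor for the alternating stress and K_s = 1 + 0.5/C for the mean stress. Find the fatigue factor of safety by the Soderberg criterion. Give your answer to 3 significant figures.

14.4

C = D/d = 150.0/12.0 = 12.5000; K_W = (4C−1)/(4C−4)+0.615/C = 1.1144; K_s = 1+0.5/C = 1.0400
F_a = (F_max−F_min)/2 = 59.7 N; F_m = (F_max+F_min)/2 = 115.3 N
τ_a = K_W·8F_aD/(πd³) = 1.1144 × 13.197 = 14.707 MPa
τ_m = K_s·8F_mD/(πd³) = 1.0400 × 25.487 = 26.506 MPa
Soderberg: 1/n_f = τ_a/S_se + τ_m/S_sy = 14.707/418 + 26.506/777 = 0.03518 + 0.03411 = 0.069297
n_f = 1/0.069297 = 14.43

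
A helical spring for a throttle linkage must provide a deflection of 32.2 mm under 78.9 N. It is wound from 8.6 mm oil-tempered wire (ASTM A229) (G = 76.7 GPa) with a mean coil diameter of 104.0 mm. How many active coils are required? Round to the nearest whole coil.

19

Required rate k = F/δ = 78.9/32.2 = 2.4503 N/mm
N_a = Gd⁴/(8D³k) = (76.7×10³ × 8.6⁴)/(8 × 104.0³ × 2.4503)
    = 4.19555e+08 / 2.20501e+07 = 19.03 → 19 coils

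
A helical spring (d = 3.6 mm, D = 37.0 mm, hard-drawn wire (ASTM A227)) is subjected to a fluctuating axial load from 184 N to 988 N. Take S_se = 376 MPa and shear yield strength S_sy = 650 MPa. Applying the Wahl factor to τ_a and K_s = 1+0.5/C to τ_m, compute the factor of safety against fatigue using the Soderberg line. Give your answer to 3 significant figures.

C = D/d = 37.0/3.6 = 10.2778; K_W = (4C−1)/(4C−4)+0.615/C = 1.1407; K_s = 1+0.5/C = 1.0486
F_a = (F_max−F_min)/2 = 402 N; F_m = (F_max+F_min)/2 = 586 N
τ_a = K_W·8F_aD/(πd³) = 1.1407 × 811.82 = 926.03 MPa
τ_m = K_s·8F_mD/(πd³) = 1.0486 × 1183.4 = 1241 MPa
Soderberg: 1/n_f = τ_a/S_se + τ_m/S_sy = 926.03/376 + 1241/650 = 2.46283 + 1.90919 = 4.372
n_f = 1/4.372 = 0.2287

0.229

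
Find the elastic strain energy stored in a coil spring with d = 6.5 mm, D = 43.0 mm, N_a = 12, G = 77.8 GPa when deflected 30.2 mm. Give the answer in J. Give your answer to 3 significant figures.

k = Gd⁴/(8D³N_a) = (77.8×10³)(6.5⁴)/(8·43.0³·12) = 18.195 N/mm
U = ½kδ² = 0.5 × 18.195 × 30.2² = 8297.4 N·mm = 8.2974 J

8.30 J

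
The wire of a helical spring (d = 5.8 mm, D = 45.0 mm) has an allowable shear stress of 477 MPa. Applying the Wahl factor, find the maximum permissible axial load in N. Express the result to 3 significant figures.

682 N

C = D/d = 45.0/5.8 = 7.7586
K_W = (4C−1)/(4C−4) + 0.615/C = 30.034/27.034 + 0.0793 = 1.1902
τ_max = K·8FD/(πd³) → F_max = τ_allow·πd³/(8DK)
F_max = 477·π·5.8³/(8·45.0·1.1902) = 2.9238e+05/428.48 = 682.36 N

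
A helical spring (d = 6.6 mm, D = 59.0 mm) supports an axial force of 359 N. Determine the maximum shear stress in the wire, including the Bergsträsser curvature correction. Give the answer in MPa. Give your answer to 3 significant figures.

Spring index C = D/d = 59.0/6.6 = 8.9394
K_B = (4C+2)/(4C−3) = 37.758/32.758 = 1.1526
τ₀ = 8FD/(πd³) = 8·359·59.0/(π·6.6³) = 169448/903.2 = 187.61 MPa
τ_max = K·τ₀ = 1.1526 × 187.61 = 216.25 MPa

216 MPa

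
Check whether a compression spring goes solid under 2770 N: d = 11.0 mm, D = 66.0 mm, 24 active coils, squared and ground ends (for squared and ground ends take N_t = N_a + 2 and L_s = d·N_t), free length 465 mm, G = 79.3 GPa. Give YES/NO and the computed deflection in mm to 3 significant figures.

NO, δ = 132 mm

k = Gd⁴/(8D³N_a) = (79.3×10³)(11.0⁴)/(8·66.0³·24) = 21.033 N/mm
N_t = 26; L_s = 11.0·26 = 286 mm; δ_solid = L₀ − L_s = 465 − 286 = 179 mm
δ = F/k = 2770/21.033 = 131.69 mm
δ < δ_solid → spring does not go solid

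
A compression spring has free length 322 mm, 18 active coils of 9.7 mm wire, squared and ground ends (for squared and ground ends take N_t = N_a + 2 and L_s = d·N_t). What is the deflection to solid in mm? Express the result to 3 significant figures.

N_t = 20; L_s = 9.7·20 = 194 mm
δ_solid = L₀ − L_s = 322 − 194 = 128 mm

128 mm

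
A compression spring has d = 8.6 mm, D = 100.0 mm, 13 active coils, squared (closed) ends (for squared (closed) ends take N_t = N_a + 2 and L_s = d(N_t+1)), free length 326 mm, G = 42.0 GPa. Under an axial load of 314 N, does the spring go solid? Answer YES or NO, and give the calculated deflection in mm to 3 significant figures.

NO, δ = 142 mm

k = Gd⁴/(8D³N_a) = (42.0×10³)(8.6⁴)/(8·100.0³·13) = 2.2091 N/mm
N_t = 15; L_s = 8.6·16 = 137.6 mm; δ_solid = L₀ − L_s = 326 − 137.6 = 188.4 mm
δ = F/k = 314/2.2091 = 142.14 mm
δ < δ_solid → spring does not go solid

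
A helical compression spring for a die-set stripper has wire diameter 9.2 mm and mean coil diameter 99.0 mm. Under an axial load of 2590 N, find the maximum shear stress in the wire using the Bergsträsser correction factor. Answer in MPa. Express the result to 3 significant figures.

Spring index C = D/d = 99.0/9.2 = 10.7609
K_B = (4C+2)/(4C−3) = 45.043/40.043 = 1.1249
τ₀ = 8FD/(πd³) = 8·2590·99.0/(π·9.2³) = 2.05128e+06/2446.3 = 838.52 MPa
τ_max = K·τ₀ = 1.1249 × 838.52 = 943.22 MPa

943 MPa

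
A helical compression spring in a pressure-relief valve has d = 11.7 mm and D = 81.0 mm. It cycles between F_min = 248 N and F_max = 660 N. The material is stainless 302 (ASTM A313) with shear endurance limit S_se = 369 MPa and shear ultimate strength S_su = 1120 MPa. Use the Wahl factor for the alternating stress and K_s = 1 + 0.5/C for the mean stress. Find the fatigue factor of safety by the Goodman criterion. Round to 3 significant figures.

6.98

C = D/d = 81.0/11.7 = 6.9231; K_W = (4C−1)/(4C−4)+0.615/C = 1.2155; K_s = 1+0.5/C = 1.0722
F_a = (F_max−F_min)/2 = 206 N; F_m = (F_max+F_min)/2 = 454 N
τ_a = K_W·8F_aD/(πd³) = 1.2155 × 26.53 = 32.246 MPa
τ_m = K_s·8F_mD/(πd³) = 1.0722 × 58.469 = 62.691 MPa
Goodman: 1/n_f = τ_a/S_se + τ_m/S_su = 32.246/369 + 62.691/1120 = 0.08739 + 0.05597 = 0.14336
n_f = 1/0.14336 = 6.975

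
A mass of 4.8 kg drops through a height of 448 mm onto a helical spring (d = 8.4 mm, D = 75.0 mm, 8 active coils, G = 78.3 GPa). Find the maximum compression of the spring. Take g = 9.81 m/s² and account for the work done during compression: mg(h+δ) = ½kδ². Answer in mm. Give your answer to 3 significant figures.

k = Gd⁴/(8D³N_a) = (78.3×10³)(8.4⁴)/(8·75.0³·8) = 14.438 N/mm
W = mg = 4.8 × 9.81 = 47.088 N
½kδ² − Wδ − Wh = 0 → δ = (W + √(W² + 2kWh))/k
δ = (47.088 + √(2217.3 + 609163))/14.438 = (47.088 + 781.91)/14.438 = 57.417 mm

57.4 mm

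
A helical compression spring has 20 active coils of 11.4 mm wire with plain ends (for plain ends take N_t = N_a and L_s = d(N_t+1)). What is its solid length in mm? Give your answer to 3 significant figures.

plain ends: N_t = N_a = 20
L_s = d·(N_t+1) = 11.4 × 21 = 239.4 mm

239 mm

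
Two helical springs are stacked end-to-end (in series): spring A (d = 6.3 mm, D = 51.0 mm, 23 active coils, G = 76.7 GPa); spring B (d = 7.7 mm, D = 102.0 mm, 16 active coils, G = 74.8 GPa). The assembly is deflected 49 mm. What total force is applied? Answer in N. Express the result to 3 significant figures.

k_A = Gd⁴/(8D³N_a) = (76.7×10³)(6.3⁴)/(8·51.0³·23) = 4.9503 N/mm
k_B = Gd⁴/(8D³N_a) = (74.8×10³)(7.7⁴)/(8·102.0³·16) = 1.9358 N/mm
Series: 1/k_eq = 1/4.9503 + 1/1.9358 = 0.7186; k_eq = 1.3916 N/mm
F = k_eq·δ = 1.3916·49 = 68.188 N

68.2 N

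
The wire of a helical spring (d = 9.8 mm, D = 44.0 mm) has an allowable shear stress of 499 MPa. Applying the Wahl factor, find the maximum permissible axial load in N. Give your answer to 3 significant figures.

C = D/d = 44.0/9.8 = 4.4898
K_W = (4C−1)/(4C−4) + 0.615/C = 16.959/13.959 + 0.1370 = 1.3519
τ_max = K·8FD/(πd³) → F_max = τ_allow·πd³/(8DK)
F_max = 499·π·9.8³/(8·44.0·1.3519) = 1.4755e+06/475.87 = 3100.6 N

3100 N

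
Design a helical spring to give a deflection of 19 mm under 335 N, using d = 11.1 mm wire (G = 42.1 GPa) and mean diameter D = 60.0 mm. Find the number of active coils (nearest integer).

21

Required rate k = F/δ = 335/19 = 17.632 N/mm
N_a = Gd⁴/(8D³k) = (42.1×10³ × 11.1⁴)/(8 × 60.0³ × 17.632)
    = 6.39108e+08 / 3.04674e+07 = 20.98 → 21 coils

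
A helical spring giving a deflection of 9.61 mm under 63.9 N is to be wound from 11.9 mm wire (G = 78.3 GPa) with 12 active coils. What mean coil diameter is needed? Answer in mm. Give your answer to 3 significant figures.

Required rate k = F/δ = 63.9/9.61 = 6.6493 N/mm
D = (Gd⁴/(8N_a·k))^(1/3) = (78.3×10³·11.9⁴/(8·12·6.6493))^(1/3)
  = (2.45981e+06)^(1/3) = 134.9896 mm

135 mm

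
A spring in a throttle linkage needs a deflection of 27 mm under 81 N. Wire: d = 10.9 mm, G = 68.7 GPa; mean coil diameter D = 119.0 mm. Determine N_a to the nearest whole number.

24

Required rate k = F/δ = 81/27 = 3 N/mm
N_a = Gd⁴/(8D³k) = (68.7×10³ × 10.9⁴)/(8 × 119.0³ × 3)
    = 9.69757e+08 / 4.04438e+07 = 23.98 → 24 coils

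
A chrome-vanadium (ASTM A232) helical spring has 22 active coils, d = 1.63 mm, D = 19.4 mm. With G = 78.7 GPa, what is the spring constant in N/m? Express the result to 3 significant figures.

432 N/m

k = Gd⁴/(8D³N_a) = (78.7×10³ × 1.63⁴) / (8 × 19.4³ × 22)
  = 555553 / 1.28504e+06 = 0.43232 N/mm = 432.32 N/m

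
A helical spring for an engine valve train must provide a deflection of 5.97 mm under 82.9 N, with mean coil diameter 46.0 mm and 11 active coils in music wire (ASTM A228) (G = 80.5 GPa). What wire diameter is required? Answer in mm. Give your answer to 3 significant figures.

6.20 mm

Required rate k = F/δ = 82.9/5.97 = 13.886 N/mm
d = (8D³N_a·k / G)^(1/4) = (8·46.0³·11·13.886 / (80.5×10³))^0.25
  = (1477.5)^0.25 = 6.1999 mm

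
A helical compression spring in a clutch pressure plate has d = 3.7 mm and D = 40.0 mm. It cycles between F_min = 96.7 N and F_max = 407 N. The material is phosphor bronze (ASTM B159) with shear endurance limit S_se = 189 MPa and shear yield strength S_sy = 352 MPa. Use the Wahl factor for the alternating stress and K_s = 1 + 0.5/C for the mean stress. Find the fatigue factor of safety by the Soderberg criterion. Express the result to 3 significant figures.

C = D/d = 40.0/3.7 = 10.8108; K_W = (4C−1)/(4C−4)+0.615/C = 1.1333; K_s = 1+0.5/C = 1.0462
F_a = (F_max−F_min)/2 = 155.15 N; F_m = (F_max+F_min)/2 = 251.85 N
τ_a = K_W·8F_aD/(πd³) = 1.1333 × 311.99 = 353.59 MPa
τ_m = K_s·8F_mD/(πd³) = 1.0462 × 506.45 = 529.87 MPa
Soderberg: 1/n_f = τ_a/S_se + τ_m/S_sy = 353.59/189 + 529.87/352 = 1.87087 + 1.50532 = 3.3762
n_f = 1/3.3762 = 0.2962

0.296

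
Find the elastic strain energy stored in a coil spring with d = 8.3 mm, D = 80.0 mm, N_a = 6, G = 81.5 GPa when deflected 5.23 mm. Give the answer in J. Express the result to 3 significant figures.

0.215 J

k = Gd⁴/(8D³N_a) = (81.5×10³)(8.3⁴)/(8·80.0³·6) = 15.738 N/mm
U = ½kδ² = 0.5 × 15.738 × 5.23² = 215.24 N·mm = 0.21524 J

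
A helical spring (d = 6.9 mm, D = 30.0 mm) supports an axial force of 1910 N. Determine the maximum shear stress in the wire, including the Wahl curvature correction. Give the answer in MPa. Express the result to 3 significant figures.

Spring index C = D/d = 30.0/6.9 = 4.3478
K_W = (4C−1)/(4C−4) + 0.615/C = 16.391/13.391 + 0.1414 = 1.3655
τ₀ = 8FD/(πd³) = 8·1910·30.0/(π·6.9³) = 458400/1032 = 444.17 MPa
τ_max = K·τ₀ = 1.3655 × 444.17 = 606.5 MPa

607 MPa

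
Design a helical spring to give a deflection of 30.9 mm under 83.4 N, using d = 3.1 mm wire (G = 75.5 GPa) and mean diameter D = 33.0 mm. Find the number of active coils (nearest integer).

9

Required rate k = F/δ = 83.4/30.9 = 2.699 N/mm
N_a = Gd⁴/(8D³k) = (75.5×10³ × 3.1⁴)/(8 × 33.0³ × 2.699)
    = 6.97258e+06 / 775960 = 8.986 → 9 coils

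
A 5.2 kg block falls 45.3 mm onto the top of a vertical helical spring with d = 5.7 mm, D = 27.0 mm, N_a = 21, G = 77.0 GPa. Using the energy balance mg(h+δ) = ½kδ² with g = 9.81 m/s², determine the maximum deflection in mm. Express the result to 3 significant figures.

k = Gd⁴/(8D³N_a) = (77.0×10³)(5.7⁴)/(8·27.0³·21) = 24.58 N/mm
W = mg = 5.2 × 9.81 = 51.012 N
½kδ² − Wδ − Wh = 0 → δ = (W + √(W² + 2kWh))/k
δ = (51.012 + √(2602.2 + 113603))/24.58 = (51.012 + 340.89)/24.58 = 15.944 mm

15.9 mm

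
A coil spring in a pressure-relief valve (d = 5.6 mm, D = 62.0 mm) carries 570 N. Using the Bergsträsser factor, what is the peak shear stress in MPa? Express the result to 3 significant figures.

Spring index C = D/d = 62.0/5.6 = 11.0714
K_B = (4C+2)/(4C−3) = 46.286/41.286 = 1.1211
τ₀ = 8FD/(πd³) = 8·570·62.0/(π·5.6³) = 282720/551.71 = 512.44 MPa
τ_max = K·τ₀ = 1.1211 × 512.44 = 574.5 MPa

574 MPa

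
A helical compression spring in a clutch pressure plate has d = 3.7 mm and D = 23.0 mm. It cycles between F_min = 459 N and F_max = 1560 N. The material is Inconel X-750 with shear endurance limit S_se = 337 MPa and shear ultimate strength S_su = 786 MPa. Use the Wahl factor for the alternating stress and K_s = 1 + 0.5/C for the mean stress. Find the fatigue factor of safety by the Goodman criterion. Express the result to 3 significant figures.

C = D/d = 23.0/3.7 = 6.2162; K_W = (4C−1)/(4C−4)+0.615/C = 1.2427; K_s = 1+0.5/C = 1.0804
F_a = (F_max−F_min)/2 = 550.5 N; F_m = (F_max+F_min)/2 = 1009.5 N
τ_a = K_W·8F_aD/(πd³) = 1.2427 × 636.53 = 791.03 MPa
τ_m = K_s·8F_mD/(πd³) = 1.0804 × 1167.3 = 1261.2 MPa
Goodman: 1/n_f = τ_a/S_se + τ_m/S_su = 791.03/337 + 1261.2/786 = 2.34727 + 1.60452 = 3.9518
n_f = 1/3.9518 = 0.2531

0.253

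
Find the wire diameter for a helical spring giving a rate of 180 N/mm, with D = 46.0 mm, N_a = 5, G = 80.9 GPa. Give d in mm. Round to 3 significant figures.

d = (8D³N_a·k / G)^(1/4) = (8·46.0³·5·180 / (80.9×10³))^0.25
  = (8662.8)^0.25 = 9.6475 mm

9.65 mm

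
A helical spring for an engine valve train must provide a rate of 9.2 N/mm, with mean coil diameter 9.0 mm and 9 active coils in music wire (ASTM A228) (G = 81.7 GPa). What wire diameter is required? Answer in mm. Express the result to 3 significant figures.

d = (8D³N_a·k / G)^(1/4) = (8·9.0³·9·9.2 / (81.7×10³))^0.25
  = (5.9105)^0.25 = 1.5592 mm

1.56 mm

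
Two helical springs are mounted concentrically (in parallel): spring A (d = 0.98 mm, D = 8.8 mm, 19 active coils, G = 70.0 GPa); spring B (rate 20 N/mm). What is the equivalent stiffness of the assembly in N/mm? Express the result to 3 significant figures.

k_A = Gd⁴/(8D³N_a) = (70.0×10³)(0.98⁴)/(8·8.8³·19) = 0.62332 N/mm
Parallel: k_eq = 0.62332 + 20 = 20.623 N/mm

20.6 N/mm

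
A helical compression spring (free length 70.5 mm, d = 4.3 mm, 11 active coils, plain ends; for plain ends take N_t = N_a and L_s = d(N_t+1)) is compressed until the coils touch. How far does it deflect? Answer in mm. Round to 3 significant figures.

18.9 mm

N_t = 11; L_s = 4.3·12 = 51.6 mm
δ_solid = L₀ − L_s = 70.5 − 51.6 = 18.9 mm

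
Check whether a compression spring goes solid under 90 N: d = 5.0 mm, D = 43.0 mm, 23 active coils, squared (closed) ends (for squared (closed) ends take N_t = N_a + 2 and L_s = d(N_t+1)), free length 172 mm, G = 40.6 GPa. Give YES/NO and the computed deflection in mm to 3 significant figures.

k = Gd⁴/(8D³N_a) = (40.6×10³)(5.0⁴)/(8·43.0³·23) = 1.7345 N/mm
N_t = 25; L_s = 5.0·26 = 130 mm; δ_solid = L₀ − L_s = 172 − 130 = 42 mm
δ = F/k = 90/1.7345 = 51.887 mm
δ ≥ δ_solid → spring goes solid

YES, δ = 51.9 mm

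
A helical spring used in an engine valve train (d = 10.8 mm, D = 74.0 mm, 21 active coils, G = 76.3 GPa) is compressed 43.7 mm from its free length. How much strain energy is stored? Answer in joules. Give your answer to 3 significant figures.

14.6 J

k = Gd⁴/(8D³N_a) = (76.3×10³)(10.8⁴)/(8·74.0³·21) = 15.248 N/mm
U = ½kδ² = 0.5 × 15.248 × 43.7² = 14560 N·mm = 14.56 J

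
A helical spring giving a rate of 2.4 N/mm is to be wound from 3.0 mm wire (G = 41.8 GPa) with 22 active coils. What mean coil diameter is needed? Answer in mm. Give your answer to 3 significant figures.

D = (Gd⁴/(8N_a·k))^(1/3) = (41.8×10³·3.0⁴/(8·22·2.4))^(1/3)
  = (8015.62)^(1/3) = 20.0130 mm

20.0 mm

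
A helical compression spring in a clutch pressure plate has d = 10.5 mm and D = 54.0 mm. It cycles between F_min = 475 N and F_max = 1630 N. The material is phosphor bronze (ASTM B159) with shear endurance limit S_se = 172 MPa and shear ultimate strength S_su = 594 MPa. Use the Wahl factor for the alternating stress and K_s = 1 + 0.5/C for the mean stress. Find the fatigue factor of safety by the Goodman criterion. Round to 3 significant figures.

C = D/d = 54.0/10.5 = 5.1429; K_W = (4C−1)/(4C−4)+0.615/C = 1.3006; K_s = 1+0.5/C = 1.0972
F_a = (F_max−F_min)/2 = 577.5 N; F_m = (F_max+F_min)/2 = 1052.5 N
τ_a = K_W·8F_aD/(πd³) = 1.3006 × 68.599 = 89.221 MPa
τ_m = K_s·8F_mD/(πd³) = 1.0972 × 125.02 = 137.18 MPa
Goodman: 1/n_f = τ_a/S_se + τ_m/S_su = 89.221/172 + 137.18/594 = 0.51873 + 0.23094 = 0.74967
n_f = 1/0.74967 = 1.334

1.33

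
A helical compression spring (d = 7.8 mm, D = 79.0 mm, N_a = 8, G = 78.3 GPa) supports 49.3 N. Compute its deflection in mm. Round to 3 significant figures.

5.37 mm

k = Gd⁴/(8D³N_a) = (78.3×10³)(7.8⁴)/(8·79.0³·8) = 9.185 N/mm
δ = F/k = 49.3 / 9.185 = 5.3674 mm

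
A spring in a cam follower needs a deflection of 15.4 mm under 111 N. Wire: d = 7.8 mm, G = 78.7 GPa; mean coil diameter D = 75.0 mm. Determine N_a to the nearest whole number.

12

Required rate k = F/δ = 111/15.4 = 7.2078 N/mm
N_a = Gd⁴/(8D³k) = (78.7×10³ × 7.8⁴)/(8 × 75.0³ × 7.2078)
    = 2.91308e+08 / 2.43263e+07 = 11.98 → 12 coils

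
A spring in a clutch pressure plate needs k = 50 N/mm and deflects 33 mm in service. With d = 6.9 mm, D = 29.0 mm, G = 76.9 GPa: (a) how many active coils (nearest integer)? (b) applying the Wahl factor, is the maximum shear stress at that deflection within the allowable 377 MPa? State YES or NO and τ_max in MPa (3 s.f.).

(a) 18 coils; (b) NO, τ_max = 508 MPa

N_a = Gd⁴/(8D³k) = (76.9×10³)(6.9⁴)/(8·29.0³·50) = 17.87 → N_a = 18
Actual rate k = Gd⁴/(8D³·18) = 49.633 N/mm
Working load F = kδ = 49.633·33 = 1637.9 N
C = 29.0/6.9 = 4.2029; K_W = (4C−1)/(4C−4)+0.615/C = 1.3805
τ_max = K_W·8FD/(πd³) = 1.3805·368.19 = 508.28 MPa
τ_max > 377 MPa → exceeds allowable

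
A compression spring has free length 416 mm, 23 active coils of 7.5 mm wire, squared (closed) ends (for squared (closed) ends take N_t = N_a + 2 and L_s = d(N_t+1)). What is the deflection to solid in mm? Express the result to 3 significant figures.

N_t = 25; L_s = 7.5·26 = 195 mm
δ_solid = L₀ − L_s = 416 − 195 = 221 mm

221 mm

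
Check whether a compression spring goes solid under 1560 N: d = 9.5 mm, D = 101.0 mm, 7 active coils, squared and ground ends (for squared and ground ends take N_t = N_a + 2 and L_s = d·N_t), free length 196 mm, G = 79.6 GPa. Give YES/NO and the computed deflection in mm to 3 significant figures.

k = Gd⁴/(8D³N_a) = (79.6×10³)(9.5⁴)/(8·101.0³·7) = 11.237 N/mm
N_t = 9; L_s = 9.5·9 = 85.5 mm; δ_solid = L₀ − L_s = 196 − 85.5 = 110.5 mm
δ = F/k = 1560/11.237 = 138.83 mm
δ ≥ δ_solid → spring goes solid

YES, δ = 139 mm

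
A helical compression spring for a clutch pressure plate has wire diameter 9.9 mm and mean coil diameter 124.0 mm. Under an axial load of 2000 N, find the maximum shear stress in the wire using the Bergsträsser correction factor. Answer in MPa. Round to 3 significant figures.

720 MPa

Spring index C = D/d = 124.0/9.9 = 12.5253
K_B = (4C+2)/(4C−3) = 52.101/47.101 = 1.1062
τ₀ = 8FD/(πd³) = 8·2000·124.0/(π·9.9³) = 1.984e+06/3048.3 = 650.86 MPa
τ_max = K·τ₀ = 1.1062 × 650.86 = 719.95 MPa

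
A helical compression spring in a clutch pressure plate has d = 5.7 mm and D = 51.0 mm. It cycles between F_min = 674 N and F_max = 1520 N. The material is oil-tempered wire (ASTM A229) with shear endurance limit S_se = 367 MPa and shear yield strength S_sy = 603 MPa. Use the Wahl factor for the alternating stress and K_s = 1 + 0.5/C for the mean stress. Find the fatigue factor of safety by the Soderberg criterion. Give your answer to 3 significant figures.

0.437

C = D/d = 51.0/5.7 = 8.9474; K_W = (4C−1)/(4C−4)+0.615/C = 1.1631; K_s = 1+0.5/C = 1.0559
F_a = (F_max−F_min)/2 = 423 N; F_m = (F_max+F_min)/2 = 1097 N
τ_a = K_W·8F_aD/(πd³) = 1.1631 × 296.64 = 345.02 MPa
τ_m = K_s·8F_mD/(πd³) = 1.0559 × 769.29 = 812.28 MPa
Soderberg: 1/n_f = τ_a/S_se + τ_m/S_sy = 345.02/367 + 812.28/603 = 0.94011 + 1.34707 = 2.2872
n_f = 1/2.2872 = 0.4372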